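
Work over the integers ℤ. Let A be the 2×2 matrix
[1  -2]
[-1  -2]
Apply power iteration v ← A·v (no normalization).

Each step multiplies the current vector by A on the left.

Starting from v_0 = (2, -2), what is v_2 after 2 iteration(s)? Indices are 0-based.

v_2 = (2, -10)

v_0 = (2, -2).
v_1 = A·v_0 = (6, 2).
v_2 = A·v_1 = (2, -10).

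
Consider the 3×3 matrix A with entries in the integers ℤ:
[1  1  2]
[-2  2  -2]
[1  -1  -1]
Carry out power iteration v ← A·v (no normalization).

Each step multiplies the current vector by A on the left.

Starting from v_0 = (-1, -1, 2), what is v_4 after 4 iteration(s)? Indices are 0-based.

v_0 = (-1, -1, 2).
v_1 = A·v_0 = (2, -4, -2).
v_2 = A·v_1 = (-6, -8, 8).
v_3 = A·v_2 = (2, -20, -6).
v_4 = A·v_3 = (-30, -32, 28).

v_4 = (-30, -32, 28)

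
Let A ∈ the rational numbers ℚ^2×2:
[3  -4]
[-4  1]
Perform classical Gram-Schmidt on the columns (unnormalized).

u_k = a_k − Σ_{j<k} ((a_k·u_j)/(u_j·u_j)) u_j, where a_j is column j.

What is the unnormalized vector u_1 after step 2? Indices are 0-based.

u_1 = (-52/25, -39/25)

Step 1: u_0 = a_0 = (3, -4).
Step 2: u_1 = a_1 − (-16/25)·u_0 = (-52/25, -39/25).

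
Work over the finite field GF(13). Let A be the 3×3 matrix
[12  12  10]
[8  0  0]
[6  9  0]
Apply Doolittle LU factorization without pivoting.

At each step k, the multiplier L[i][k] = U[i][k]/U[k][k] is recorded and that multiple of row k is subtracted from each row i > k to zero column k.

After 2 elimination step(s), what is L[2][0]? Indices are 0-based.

k=0: U[0][0]=12
  eliminate (1,0): mult=5, new row 1: (0, 5, 2); set L[1][0]=5
  eliminate (2,0): mult=7, new row 2: (0, 3, 8); set L[2][0]=7
k=1: U[1][1]=5
  eliminate (2,1): mult=11, new row 2: (0, 0, 12); set L[2][1]=11

L[2][0] = 7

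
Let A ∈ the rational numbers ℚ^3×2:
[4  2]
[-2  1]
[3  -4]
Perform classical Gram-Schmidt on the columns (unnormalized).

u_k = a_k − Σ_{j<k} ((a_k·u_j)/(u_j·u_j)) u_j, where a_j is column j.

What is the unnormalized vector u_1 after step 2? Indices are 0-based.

u_1 = (82/29, 17/29, -98/29)

Step 1: u_0 = a_0 = (4, -2, 3).
Step 2: u_1 = a_1 − (-6/29)·u_0 = (82/29, 17/29, -98/29).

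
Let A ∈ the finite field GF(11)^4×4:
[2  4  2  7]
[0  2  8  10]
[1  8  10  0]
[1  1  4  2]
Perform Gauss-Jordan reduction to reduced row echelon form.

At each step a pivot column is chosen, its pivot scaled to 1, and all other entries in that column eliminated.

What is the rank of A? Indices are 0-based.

rank = 4

[1] R0 /= 2  ⇒  (1, 2, 1, 9)
     R2 -= 1·R0  ⇒  (0, 6, 9, 2)
     R3 -= 1·R0  ⇒  (0, 10, 3, 4)
[2] R1 /= 2  ⇒  (0, 1, 4, 5)
     R0 -= 2·R1  ⇒  (1, 0, 4, 10)
     R2 -= 6·R1  ⇒  (0, 0, 7, 5)
     R3 -= 10·R1  ⇒  (0, 0, 7, 9)
[3] R2 /= 7  ⇒  (0, 0, 1, 7)
     R0 -= 4·R2  ⇒  (1, 0, 0, 4)
     R1 -= 4·R2  ⇒  (0, 1, 0, 10)
     R3 -= 7·R2  ⇒  (0, 0, 0, 4)
[4] R3 /= 4  ⇒  (0, 0, 0, 1)
     R0 -= 4·R3  ⇒  (1, 0, 0, 0)
     R1 -= 10·R3  ⇒  (0, 1, 0, 0)
     R2 -= 7·R3  ⇒  (0, 0, 1, 0)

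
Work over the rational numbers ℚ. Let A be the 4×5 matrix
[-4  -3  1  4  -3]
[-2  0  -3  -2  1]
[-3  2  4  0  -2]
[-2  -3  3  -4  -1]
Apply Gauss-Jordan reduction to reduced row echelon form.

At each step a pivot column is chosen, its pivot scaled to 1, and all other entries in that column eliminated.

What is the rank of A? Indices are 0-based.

pivot(0,0)=-4: scale R0 → (1, 3/4, -1/4, -1, 3/4)
  clear (1,0): R1 −= (-2)R0 → (0, 3/2, -7/2, -4, 5/2)
  clear (2,0): R2 −= (-3)R0 → (0, 17/4, 13/4, -3, 1/4)
  clear (3,0): R3 −= (-2)R0 → (0, -3/2, 5/2, -6, 1/2)
pivot(1,1)=3/2: scale R1 → (0, 1, -7/3, -8/3, 5/3)
  clear (0,1): R0 −= (3/4)R1 → (1, 0, 3/2, 1, -1/2)
  clear (2,1): R2 −= (17/4)R1 → (0, 0, 79/6, 25/3, -41/6)
  clear (3,1): R3 −= (-3/2)R1 → (0, 0, -1, -10, 3)
pivot(2,2)=79/6: scale R2 → (0, 0, 1, 50/79, -41/79)
  clear (0,2): R0 −= (3/2)R2 → (1, 0, 0, 4/79, 22/79)
  clear (1,2): R1 −= (-7/3)R2 → (0, 1, 0, -94/79, 36/79)
  clear (3,2): R3 −= (-1)R2 → (0, 0, 0, -740/79, 196/79)
pivot(3,3)=-740/79: scale R3 → (0, 0, 0, 1, -49/185)
  clear (0,3): R0 −= (4/79)R3 → (1, 0, 0, 0, 54/185)
  clear (1,3): R1 −= (-94/79)R3 → (0, 1, 0, 0, 26/185)
  clear (2,3): R2 −= (50/79)R3 → (0, 0, 1, 0, -13/37)

rank = 4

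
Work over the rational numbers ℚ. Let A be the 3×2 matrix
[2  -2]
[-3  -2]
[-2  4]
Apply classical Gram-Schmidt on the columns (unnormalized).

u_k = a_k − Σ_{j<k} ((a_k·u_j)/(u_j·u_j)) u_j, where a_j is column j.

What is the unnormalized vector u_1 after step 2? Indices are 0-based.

Step 1: u_0 = a_0 = (2, -3, -2).
Step 2: u_1 = a_1 − (-6/17)·u_0 = (-22/17, -52/17, 56/17).

u_1 = (-22/17, -52/17, 56/17)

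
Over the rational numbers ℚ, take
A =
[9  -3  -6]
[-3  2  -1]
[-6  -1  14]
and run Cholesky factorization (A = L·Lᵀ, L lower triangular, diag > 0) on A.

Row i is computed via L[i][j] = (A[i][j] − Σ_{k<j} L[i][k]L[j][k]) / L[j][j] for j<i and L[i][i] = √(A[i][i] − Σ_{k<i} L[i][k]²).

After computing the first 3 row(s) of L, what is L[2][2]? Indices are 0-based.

Step 1: L[0][0] = √(9) = 3.
  L[1][0] = (-3) / L[0][0] = -1.
Step 2: L[1][1] = √(1) = 1.
  L[2][0] = (-6) / L[0][0] = -2.
  L[2][1] = (-3) / L[1][1] = -3.
Step 3: L[2][2] = √(1) = 1.

L[2][2] = 1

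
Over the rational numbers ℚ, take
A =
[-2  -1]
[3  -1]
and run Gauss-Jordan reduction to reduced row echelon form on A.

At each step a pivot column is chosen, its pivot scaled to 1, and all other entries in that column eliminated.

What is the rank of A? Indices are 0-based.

step 1: normalize row 0 (÷-2) = (1, 1/2)
  row 1: subtract 3×row0 = (0, -5/2)
step 2: normalize row 1 (÷-5/2) = (0, 1)
  row 0: subtract 1/2×row1 = (1, 0)

rank = 2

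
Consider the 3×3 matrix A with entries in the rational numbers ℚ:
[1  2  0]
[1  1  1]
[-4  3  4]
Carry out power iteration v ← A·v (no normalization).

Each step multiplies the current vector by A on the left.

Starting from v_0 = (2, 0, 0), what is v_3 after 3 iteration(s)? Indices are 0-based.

v_3 = (-2, -32, -172)

v_0 = (2, 0, 0).
v_1 = A·v_0 = (2, 2, -8).
v_2 = A·v_1 = (6, -4, -34).
v_3 = A·v_2 = (-2, -32, -172).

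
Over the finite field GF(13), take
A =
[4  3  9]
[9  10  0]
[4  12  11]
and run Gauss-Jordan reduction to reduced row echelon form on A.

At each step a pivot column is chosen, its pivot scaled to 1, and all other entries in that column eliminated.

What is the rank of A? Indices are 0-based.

rank = 3

[1] R0 /= 4  ⇒  (1, 4, 12)
     R1 -= 9·R0  ⇒  (0, 0, 9)
     R2 -= 4·R0  ⇒  (0, 9, 2)
[2] R1 <-> R2
[2] R1 /= 9  ⇒  (0, 1, 6)
     R0 -= 4·R1  ⇒  (1, 0, 1)
[3] R2 /= 9  ⇒  (0, 0, 1)
     R0 -= 1·R2  ⇒  (1, 0, 0)
     R1 -= 6·R2  ⇒  (0, 1, 0)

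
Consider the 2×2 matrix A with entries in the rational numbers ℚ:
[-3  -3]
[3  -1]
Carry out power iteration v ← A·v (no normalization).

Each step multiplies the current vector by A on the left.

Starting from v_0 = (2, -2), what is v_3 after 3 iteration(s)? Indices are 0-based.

v_3 = (96, -64)

v_0 = (2, -2).
v_1 = A·v_0 = (0, 8).
v_2 = A·v_1 = (-24, -8).
v_3 = A·v_2 = (96, -64).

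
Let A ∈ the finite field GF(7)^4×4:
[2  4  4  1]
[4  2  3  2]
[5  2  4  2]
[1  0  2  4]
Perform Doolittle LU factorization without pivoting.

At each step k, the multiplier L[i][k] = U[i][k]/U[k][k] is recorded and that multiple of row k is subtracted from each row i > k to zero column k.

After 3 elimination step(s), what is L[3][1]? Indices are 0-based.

L[3][1] = 5

k=0: U[0][0]=2
  eliminate (1,0): mult=2, new row 1: (0, 1, 2, 0); set L[1][0]=2
  eliminate (2,0): mult=6, new row 2: (0, 6, 1, 3); set L[2][0]=6
  eliminate (3,0): mult=4, new row 3: (0, 5, 0, 0); set L[3][0]=4
k=1: U[1][1]=1
  eliminate (2,1): mult=6, new row 2: (0, 0, 3, 3); set L[2][1]=6
  eliminate (3,1): mult=5, new row 3: (0, 0, 4, 0); set L[3][1]=5
k=2: U[2][2]=3
  eliminate (3,2): mult=6, new row 3: (0, 0, 0, 3); set L[3][2]=6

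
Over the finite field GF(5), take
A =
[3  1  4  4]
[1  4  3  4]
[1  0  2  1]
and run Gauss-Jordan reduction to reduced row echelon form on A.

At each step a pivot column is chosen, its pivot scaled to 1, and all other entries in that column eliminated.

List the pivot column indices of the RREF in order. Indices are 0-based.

pivot columns: 0, 1, 2

step 1: normalize row 0 (÷3) = (1, 2, 3, 3)
  row 1: subtract 1×row0 = (0, 2, 0, 1)
  row 2: subtract 1×row0 = (0, 3, 4, 3)
step 2: normalize row 1 (÷2) = (0, 1, 0, 3)
  row 0: subtract 2×row1 = (1, 0, 3, 2)
  row 2: subtract 3×row1 = (0, 0, 4, 4)
step 3: normalize row 2 (÷4) = (0, 0, 1, 1)
  row 0: subtract 3×row2 = (1, 0, 0, 4)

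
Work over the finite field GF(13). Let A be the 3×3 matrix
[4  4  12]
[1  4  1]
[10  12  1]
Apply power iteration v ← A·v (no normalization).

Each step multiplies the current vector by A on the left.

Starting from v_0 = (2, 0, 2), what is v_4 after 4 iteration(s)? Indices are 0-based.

v_0 = (2, 0, 2).
v_1 = A·v_0 = (6, 4, 9).
v_2 = A·v_1 = (5, 5, 0).
v_3 = A·v_2 = (1, 12, 6).
v_4 = A·v_3 = (7, 3, 4).

v_4 = (7, 3, 4)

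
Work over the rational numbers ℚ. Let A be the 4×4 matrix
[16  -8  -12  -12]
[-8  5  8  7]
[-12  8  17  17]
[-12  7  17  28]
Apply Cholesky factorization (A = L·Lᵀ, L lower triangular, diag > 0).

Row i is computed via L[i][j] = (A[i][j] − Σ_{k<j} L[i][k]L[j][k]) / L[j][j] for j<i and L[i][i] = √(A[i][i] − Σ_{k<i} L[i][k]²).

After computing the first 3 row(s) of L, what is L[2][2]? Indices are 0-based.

L[2][2] = 2

Step 1: L[0][0] = √(16) = 4.
  L[1][0] = (-8) / L[0][0] = -2.
Step 2: L[1][1] = √(1) = 1.
  L[2][0] = (-12) / L[0][0] = -3.
  L[2][1] = (2) / L[1][1] = 2.
Step 3: L[2][2] = √(4) = 2.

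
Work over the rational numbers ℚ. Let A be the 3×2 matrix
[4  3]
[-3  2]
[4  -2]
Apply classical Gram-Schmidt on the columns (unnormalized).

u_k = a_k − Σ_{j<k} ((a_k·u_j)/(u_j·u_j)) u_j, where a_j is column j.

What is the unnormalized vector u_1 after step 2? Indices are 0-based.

u_1 = (131/41, 76/41, -74/41)

Step 1: u_0 = a_0 = (4, -3, 4).
Step 2: u_1 = a_1 − (-2/41)·u_0 = (131/41, 76/41, -74/41).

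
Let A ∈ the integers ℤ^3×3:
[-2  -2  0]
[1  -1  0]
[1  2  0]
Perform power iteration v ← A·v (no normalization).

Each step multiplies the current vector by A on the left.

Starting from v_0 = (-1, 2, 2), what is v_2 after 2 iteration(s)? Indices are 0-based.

v_2 = (10, 1, -8)

v_0 = (-1, 2, 2).
v_1 = A·v_0 = (-2, -3, 3).
v_2 = A·v_1 = (10, 1, -8).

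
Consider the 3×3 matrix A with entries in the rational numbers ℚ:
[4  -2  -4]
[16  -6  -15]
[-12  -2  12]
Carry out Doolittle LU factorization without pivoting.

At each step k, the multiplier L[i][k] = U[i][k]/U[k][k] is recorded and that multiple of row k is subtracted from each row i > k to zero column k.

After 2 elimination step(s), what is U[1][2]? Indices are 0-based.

U[1][2] = 1

k=0: U[0][0]=4
  eliminate (1,0): mult=4, new row 1: (0, 2, 1); set L[1][0]=4
  eliminate (2,0): mult=-3, new row 2: (0, -8, 0); set L[2][0]=-3
k=1: U[1][1]=2
  eliminate (2,1): mult=-4, new row 2: (0, 0, 4); set L[2][1]=-4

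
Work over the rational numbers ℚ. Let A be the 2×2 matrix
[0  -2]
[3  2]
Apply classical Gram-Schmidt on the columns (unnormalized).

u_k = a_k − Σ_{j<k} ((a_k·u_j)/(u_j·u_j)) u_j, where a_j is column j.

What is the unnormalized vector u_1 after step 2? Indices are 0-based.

u_1 = (-2, 0)

Step 1: u_0 = a_0 = (0, 3).
Step 2: u_1 = a_1 − (2/3)·u_0 = (-2, 0).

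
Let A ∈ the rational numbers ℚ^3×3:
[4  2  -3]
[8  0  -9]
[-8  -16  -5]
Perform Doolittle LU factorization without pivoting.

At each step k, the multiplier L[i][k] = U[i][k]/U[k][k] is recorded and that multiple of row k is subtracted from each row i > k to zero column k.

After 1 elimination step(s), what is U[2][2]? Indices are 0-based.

U[2][2] = -11

Step 1: pivot at (0,0) is 4.
  row1 ← row1 − (2)·row0  ⇒  L[1][0]=2, U row1=(0, -4, -3)
  row2 ← row2 − (-2)·row0  ⇒  L[2][0]=-2, U row2=(0, -12, -11)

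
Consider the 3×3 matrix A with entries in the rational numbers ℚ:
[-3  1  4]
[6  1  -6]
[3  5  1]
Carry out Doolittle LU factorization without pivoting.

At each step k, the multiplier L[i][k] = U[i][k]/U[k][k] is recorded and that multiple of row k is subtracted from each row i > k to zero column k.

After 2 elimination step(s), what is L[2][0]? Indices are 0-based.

[col 0] pivot -3
  R1 -= -2*R0 → (0, 3, 2)  (L[1][0] := -2)
  R2 -= -1*R0 → (0, 6, 5)  (L[2][0] := -1)
[col 1] pivot 3
  R2 -= 2*R1 → (0, 0, 1)  (L[2][1] := 2)

L[2][0] = -1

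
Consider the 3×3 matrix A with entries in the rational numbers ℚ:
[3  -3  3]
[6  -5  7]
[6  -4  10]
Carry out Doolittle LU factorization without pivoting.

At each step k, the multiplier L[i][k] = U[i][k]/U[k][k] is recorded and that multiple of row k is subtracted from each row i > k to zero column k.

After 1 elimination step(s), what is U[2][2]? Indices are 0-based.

[col 0] pivot 3
  R1 -= 2*R0 → (0, 1, 1)  (L[1][0] := 2)
  R2 -= 2*R0 → (0, 2, 4)  (L[2][0] := 2)

U[2][2] = 4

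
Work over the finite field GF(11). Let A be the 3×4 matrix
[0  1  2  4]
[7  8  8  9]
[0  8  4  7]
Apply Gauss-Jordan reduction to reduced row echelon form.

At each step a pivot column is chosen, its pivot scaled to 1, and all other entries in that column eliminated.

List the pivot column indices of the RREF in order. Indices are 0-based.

pivot columns: 0, 1, 2

pivot(0,0): swap R0↔R1
pivot(0,0)=7: scale R0 → (1, 9, 9, 6)
pivot(1,1)=1: scale R1 → (0, 1, 2, 4)
  clear (0,1): R0 −= (9)R1 → (1, 0, 2, 3)
  clear (2,1): R2 −= (8)R1 → (0, 0, 10, 8)
pivot(2,2)=10: scale R2 → (0, 0, 1, 3)
  clear (0,2): R0 −= (2)R2 → (1, 0, 0, 8)
  clear (1,2): R1 −= (2)R2 → (0, 1, 0, 9)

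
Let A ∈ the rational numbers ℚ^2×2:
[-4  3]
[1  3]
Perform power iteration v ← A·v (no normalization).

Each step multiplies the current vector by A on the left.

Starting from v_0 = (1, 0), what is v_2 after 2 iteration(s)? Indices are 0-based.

v_0 = (1, 0).
v_1 = A·v_0 = (-4, 1).
v_2 = A·v_1 = (19, -1).

v_2 = (19, -1)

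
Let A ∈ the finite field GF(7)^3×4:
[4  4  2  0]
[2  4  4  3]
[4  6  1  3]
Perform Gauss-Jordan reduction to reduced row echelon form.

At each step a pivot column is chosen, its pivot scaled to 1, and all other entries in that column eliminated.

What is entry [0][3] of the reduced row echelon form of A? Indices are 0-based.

[1] R0 /= 4  ⇒  (1, 1, 4, 0)
     R1 -= 2·R0  ⇒  (0, 2, 3, 3)
     R2 -= 4·R0  ⇒  (0, 2, 6, 3)
[2] R1 /= 2  ⇒  (0, 1, 5, 5)
     R0 -= 1·R1  ⇒  (1, 0, 6, 2)
     R2 -= 2·R1  ⇒  (0, 0, 3, 0)
[3] R2 /= 3  ⇒  (0, 0, 1, 0)
     R0 -= 6·R2  ⇒  (1, 0, 0, 2)
     R1 -= 5·R2  ⇒  (0, 1, 0, 5)

M[0][3] = 2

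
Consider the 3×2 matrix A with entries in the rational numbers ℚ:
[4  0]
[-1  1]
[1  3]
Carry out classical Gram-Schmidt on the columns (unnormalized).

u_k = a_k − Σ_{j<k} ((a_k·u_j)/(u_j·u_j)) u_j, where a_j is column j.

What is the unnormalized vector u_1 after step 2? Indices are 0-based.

u_1 = (-4/9, 10/9, 26/9)

Step 1: u_0 = a_0 = (4, -1, 1).
Step 2: u_1 = a_1 − (1/9)·u_0 = (-4/9, 10/9, 26/9).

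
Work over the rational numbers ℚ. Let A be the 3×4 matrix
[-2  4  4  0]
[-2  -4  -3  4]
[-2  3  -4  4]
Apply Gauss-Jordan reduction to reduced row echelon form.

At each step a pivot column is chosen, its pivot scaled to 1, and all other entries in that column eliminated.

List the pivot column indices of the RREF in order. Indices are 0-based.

[1] R0 /= -2  ⇒  (1, -2, -2, 0)
     R1 -= -2·R0  ⇒  (0, -8, -7, 4)
     R2 -= -2·R0  ⇒  (0, -1, -8, 4)
[2] R1 /= -8  ⇒  (0, 1, 7/8, -1/2)
     R0 -= -2·R1  ⇒  (1, 0, -1/4, -1)
     R2 -= -1·R1  ⇒  (0, 0, -57/8, 7/2)
[3] R2 /= -57/8  ⇒  (0, 0, 1, -28/57)
     R0 -= -1/4·R2  ⇒  (1, 0, 0, -64/57)
     R1 -= 7/8·R2  ⇒  (0, 1, 0, -4/57)

pivot columns: 0, 1, 2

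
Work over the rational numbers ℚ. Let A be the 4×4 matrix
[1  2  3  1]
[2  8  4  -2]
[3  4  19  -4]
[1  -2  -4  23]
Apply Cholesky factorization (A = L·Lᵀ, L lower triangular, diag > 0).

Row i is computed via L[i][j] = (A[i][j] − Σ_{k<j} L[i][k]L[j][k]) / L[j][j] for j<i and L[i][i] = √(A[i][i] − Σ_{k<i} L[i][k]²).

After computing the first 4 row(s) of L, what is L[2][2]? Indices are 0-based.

Step 1: L[0][0] = √(1) = 1.
  L[1][0] = (2) / L[0][0] = 2.
Step 2: L[1][1] = √(4) = 2.
  L[2][0] = (3) / L[0][0] = 3.
  L[2][1] = (-2) / L[1][1] = -1.
Step 3: L[2][2] = √(9) = 3.
  L[3][0] = (1) / L[0][0] = 1.
  L[3][1] = (-4) / L[1][1] = -2.
  L[3][2] = (-9) / L[2][2] = -3.
Step 4: L[3][3] = √(9) = 3.

L[2][2] = 3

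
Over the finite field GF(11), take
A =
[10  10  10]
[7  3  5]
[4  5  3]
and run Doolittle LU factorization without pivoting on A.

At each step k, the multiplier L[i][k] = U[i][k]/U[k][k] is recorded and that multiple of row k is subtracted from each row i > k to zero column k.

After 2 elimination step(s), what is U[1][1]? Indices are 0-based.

[col 0] pivot 10
  R1 -= 4*R0 → (0, 7, 9)  (L[1][0] := 4)
  R2 -= 7*R0 → (0, 1, 10)  (L[2][0] := 7)
[col 1] pivot 7
  R2 -= 8*R1 → (0, 0, 4)  (L[2][1] := 8)

U[1][1] = 7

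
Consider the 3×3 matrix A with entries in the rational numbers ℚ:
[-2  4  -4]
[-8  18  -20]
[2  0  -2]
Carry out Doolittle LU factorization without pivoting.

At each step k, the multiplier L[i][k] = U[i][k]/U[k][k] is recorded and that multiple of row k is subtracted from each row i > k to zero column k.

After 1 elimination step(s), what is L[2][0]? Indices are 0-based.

k=0: U[0][0]=-2
  eliminate (1,0): mult=4, new row 1: (0, 2, -4); set L[1][0]=4
  eliminate (2,0): mult=-1, new row 2: (0, 4, -6); set L[2][0]=-1

L[2][0] = -1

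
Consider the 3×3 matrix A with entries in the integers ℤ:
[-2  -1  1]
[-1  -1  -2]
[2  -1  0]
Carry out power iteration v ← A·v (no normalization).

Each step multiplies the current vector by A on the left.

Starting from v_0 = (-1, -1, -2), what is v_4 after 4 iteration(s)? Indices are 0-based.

v_0 = (-1, -1, -2).
v_1 = A·v_0 = (1, 6, -1).
v_2 = A·v_1 = (-9, -5, -4).
v_3 = A·v_2 = (19, 22, -13).
v_4 = A·v_3 = (-73, -15, 16).

v_4 = (-73, -15, 16)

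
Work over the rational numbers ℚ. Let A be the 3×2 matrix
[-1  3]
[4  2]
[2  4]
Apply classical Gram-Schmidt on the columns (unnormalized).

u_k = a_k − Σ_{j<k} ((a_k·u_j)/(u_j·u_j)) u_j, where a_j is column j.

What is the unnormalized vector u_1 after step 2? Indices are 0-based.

Step 1: u_0 = a_0 = (-1, 4, 2).
Step 2: u_1 = a_1 − (13/21)·u_0 = (76/21, -10/21, 58/21).

u_1 = (76/21, -10/21, 58/21)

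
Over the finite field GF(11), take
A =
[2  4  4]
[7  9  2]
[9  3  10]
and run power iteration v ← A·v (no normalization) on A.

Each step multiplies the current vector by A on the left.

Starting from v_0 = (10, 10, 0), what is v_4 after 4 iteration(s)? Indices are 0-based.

v_4 = (2, 7, 6)

v_0 = (10, 10, 0).
v_1 = A·v_0 = (5, 6, 10).
v_2 = A·v_1 = (8, 10, 9).
v_3 = A·v_2 = (4, 10, 5).
v_4 = A·v_3 = (2, 7, 6).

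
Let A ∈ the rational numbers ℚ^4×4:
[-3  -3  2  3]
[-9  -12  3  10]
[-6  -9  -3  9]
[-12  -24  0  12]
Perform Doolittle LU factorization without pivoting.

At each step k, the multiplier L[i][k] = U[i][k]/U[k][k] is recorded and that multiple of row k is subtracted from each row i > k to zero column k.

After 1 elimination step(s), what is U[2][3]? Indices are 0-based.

U[2][3] = 3

k=0: U[0][0]=-3
  eliminate (1,0): mult=3, new row 1: (0, -3, -3, 1); set L[1][0]=3
  eliminate (2,0): mult=2, new row 2: (0, -3, -7, 3); set L[2][0]=2
  eliminate (3,0): mult=4, new row 3: (0, -12, -8, 0); set L[3][0]=4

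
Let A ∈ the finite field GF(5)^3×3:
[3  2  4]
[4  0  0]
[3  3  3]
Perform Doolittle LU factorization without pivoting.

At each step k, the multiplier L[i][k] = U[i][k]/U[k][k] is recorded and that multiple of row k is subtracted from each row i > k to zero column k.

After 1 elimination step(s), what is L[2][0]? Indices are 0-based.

k=0: U[0][0]=3
  eliminate (1,0): mult=3, new row 1: (0, 4, 3); set L[1][0]=3
  eliminate (2,0): mult=1, new row 2: (0, 1, 4); set L[2][0]=1

L[2][0] = 1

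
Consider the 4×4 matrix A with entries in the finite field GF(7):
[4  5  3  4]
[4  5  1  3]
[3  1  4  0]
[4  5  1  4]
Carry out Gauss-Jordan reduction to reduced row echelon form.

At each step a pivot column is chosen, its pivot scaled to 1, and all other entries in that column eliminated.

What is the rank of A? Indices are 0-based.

rank = 4

pivot(0,0)=4: scale R0 → (1, 3, 6, 1)
  clear (1,0): R1 −= (4)R0 → (0, 0, 5, 6)
  clear (2,0): R2 −= (3)R0 → (0, 6, 0, 4)
  clear (3,0): R3 −= (4)R0 → (0, 0, 5, 0)
pivot(1,1): swap R1↔R2
pivot(1,1)=6: scale R1 → (0, 1, 0, 3)
  clear (0,1): R0 −= (3)R1 → (1, 0, 6, 6)
pivot(2,2)=5: scale R2 → (0, 0, 1, 4)
  clear (0,2): R0 −= (6)R2 → (1, 0, 0, 3)
  clear (3,2): R3 −= (5)R2 → (0, 0, 0, 1)
pivot(3,3)=1: scale R3 → (0, 0, 0, 1)
  clear (0,3): R0 −= (3)R3 → (1, 0, 0, 0)
  clear (1,3): R1 −= (3)R3 → (0, 1, 0, 0)
  clear (2,3): R2 −= (4)R3 → (0, 0, 1, 0)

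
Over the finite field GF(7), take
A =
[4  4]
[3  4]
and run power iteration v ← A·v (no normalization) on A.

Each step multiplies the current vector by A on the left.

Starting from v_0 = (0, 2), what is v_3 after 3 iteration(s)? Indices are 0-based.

v_3 = (4, 3)

v_0 = (0, 2).
v_1 = A·v_0 = (1, 1).
v_2 = A·v_1 = (1, 0).
v_3 = A·v_2 = (4, 3).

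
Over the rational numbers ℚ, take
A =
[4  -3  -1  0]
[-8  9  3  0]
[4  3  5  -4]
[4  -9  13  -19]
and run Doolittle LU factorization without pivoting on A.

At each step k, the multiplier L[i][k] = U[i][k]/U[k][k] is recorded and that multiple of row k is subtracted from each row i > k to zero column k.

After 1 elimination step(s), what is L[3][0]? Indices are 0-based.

L[3][0] = 1

k=0: U[0][0]=4
  eliminate (1,0): mult=-2, new row 1: (0, 3, 1, 0); set L[1][0]=-2
  eliminate (2,0): mult=1, new row 2: (0, 6, 6, -4); set L[2][0]=1
  eliminate (3,0): mult=1, new row 3: (0, -6, 14, -19); set L[3][0]=1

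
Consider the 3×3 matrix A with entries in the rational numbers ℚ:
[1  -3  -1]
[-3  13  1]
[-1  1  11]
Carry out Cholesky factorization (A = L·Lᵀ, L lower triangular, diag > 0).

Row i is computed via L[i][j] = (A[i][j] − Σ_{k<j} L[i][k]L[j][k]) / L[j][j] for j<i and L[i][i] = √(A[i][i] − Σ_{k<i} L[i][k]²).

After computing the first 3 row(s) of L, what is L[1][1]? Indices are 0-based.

L[1][1] = 2

Step 1: L[0][0] = √(1) = 1.
  L[1][0] = (-3) / L[0][0] = -3.
Step 2: L[1][1] = √(4) = 2.
  L[2][0] = (-1) / L[0][0] = -1.
  L[2][1] = (-2) / L[1][1] = -1.
Step 3: L[2][2] = √(9) = 3.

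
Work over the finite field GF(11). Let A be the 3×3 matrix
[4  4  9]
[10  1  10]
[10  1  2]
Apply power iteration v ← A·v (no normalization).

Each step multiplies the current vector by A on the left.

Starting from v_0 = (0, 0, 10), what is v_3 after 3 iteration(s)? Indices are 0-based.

v_3 = (1, 1, 8)

v_0 = (0, 0, 10).
v_1 = A·v_0 = (2, 1, 9).
v_2 = A·v_1 = (5, 1, 6).
v_3 = A·v_2 = (1, 1, 8).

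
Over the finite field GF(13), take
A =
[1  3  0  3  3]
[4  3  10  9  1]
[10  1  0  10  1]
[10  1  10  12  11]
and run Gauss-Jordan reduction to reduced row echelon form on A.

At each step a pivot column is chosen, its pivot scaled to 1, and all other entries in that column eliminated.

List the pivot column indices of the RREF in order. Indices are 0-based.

step 1: normalize row 0 (÷1) = (1, 3, 0, 3, 3)
  row 1: subtract 4×row0 = (0, 4, 10, 10, 2)
  row 2: subtract 10×row0 = (0, 10, 0, 6, 10)
  row 3: subtract 10×row0 = (0, 10, 10, 8, 7)
step 2: normalize row 1 (÷4) = (0, 1, 9, 9, 7)
  row 0: subtract 3×row1 = (1, 0, 12, 2, 8)
  row 2: subtract 10×row1 = (0, 0, 1, 7, 5)
  row 3: subtract 10×row1 = (0, 0, 11, 9, 2)
step 3: normalize row 2 (÷1) = (0, 0, 1, 7, 5)
  row 0: subtract 12×row2 = (1, 0, 0, 9, 0)
  row 1: subtract 9×row2 = (0, 1, 0, 11, 1)
  row 3: subtract 11×row2 = (0, 0, 0, 10, 12)
step 4: normalize row 3 (÷10) = (0, 0, 0, 1, 9)
  row 0: subtract 9×row3 = (1, 0, 0, 0, 10)
  row 1: subtract 11×row3 = (0, 1, 0, 0, 6)
  row 2: subtract 7×row3 = (0, 0, 1, 0, 7)

pivot columns: 0, 1, 2, 3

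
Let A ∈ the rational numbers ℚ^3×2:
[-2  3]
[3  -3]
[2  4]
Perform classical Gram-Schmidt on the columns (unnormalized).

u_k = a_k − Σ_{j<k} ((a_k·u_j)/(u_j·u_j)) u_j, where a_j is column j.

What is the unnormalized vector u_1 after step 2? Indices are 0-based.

u_1 = (37/17, -30/17, 82/17)

Step 1: u_0 = a_0 = (-2, 3, 2).
Step 2: u_1 = a_1 − (-7/17)·u_0 = (37/17, -30/17, 82/17).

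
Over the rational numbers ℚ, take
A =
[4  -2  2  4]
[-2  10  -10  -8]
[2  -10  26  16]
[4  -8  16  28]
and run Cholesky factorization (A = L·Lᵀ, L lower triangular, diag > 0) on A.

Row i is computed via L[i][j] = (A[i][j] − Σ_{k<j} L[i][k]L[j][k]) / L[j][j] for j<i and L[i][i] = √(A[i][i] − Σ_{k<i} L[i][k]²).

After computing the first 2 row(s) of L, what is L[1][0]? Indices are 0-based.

Step 1: L[0][0] = √(4) = 2.
  L[1][0] = (-2) / L[0][0] = -1.
Step 2: L[1][1] = √(9) = 3.

L[1][0] = -1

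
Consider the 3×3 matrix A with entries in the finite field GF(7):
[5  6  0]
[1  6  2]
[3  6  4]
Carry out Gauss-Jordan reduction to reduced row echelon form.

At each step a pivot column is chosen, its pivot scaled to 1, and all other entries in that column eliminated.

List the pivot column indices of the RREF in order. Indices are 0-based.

pivot columns: 0, 1, 2

step 1: normalize row 0 (÷5) = (1, 4, 0)
  row 1: subtract 1×row0 = (0, 2, 2)
  row 2: subtract 3×row0 = (0, 1, 4)
step 2: normalize row 1 (÷2) = (0, 1, 1)
  row 0: subtract 4×row1 = (1, 0, 3)
  row 2: subtract 1×row1 = (0, 0, 3)
step 3: normalize row 2 (÷3) = (0, 0, 1)
  row 0: subtract 3×row2 = (1, 0, 0)
  row 1: subtract 1×row2 = (0, 1, 0)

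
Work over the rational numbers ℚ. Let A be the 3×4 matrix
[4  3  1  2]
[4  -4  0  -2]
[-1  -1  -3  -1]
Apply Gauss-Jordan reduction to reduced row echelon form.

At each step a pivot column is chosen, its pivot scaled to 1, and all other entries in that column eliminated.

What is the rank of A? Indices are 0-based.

rank = 3

pivot(0,0)=4: scale R0 → (1, 3/4, 1/4, 1/2)
  clear (1,0): R1 −= (4)R0 → (0, -7, -1, -4)
  clear (2,0): R2 −= (-1)R0 → (0, -1/4, -11/4, -1/2)
pivot(1,1)=-7: scale R1 → (0, 1, 1/7, 4/7)
  clear (0,1): R0 −= (3/4)R1 → (1, 0, 1/7, 1/14)
  clear (2,1): R2 −= (-1/4)R1 → (0, 0, -19/7, -5/14)
pivot(2,2)=-19/7: scale R2 → (0, 0, 1, 5/38)
  clear (0,2): R0 −= (1/7)R2 → (1, 0, 0, 1/19)
  clear (1,2): R1 −= (1/7)R2 → (0, 1, 0, 21/38)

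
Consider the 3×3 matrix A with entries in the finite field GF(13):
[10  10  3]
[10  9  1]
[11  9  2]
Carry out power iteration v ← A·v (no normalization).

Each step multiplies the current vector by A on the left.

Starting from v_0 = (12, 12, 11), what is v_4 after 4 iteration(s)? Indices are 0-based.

v_0 = (12, 12, 11).
v_1 = A·v_0 = (0, 5, 2).
v_2 = A·v_1 = (4, 8, 10).
v_3 = A·v_2 = (7, 5, 6).
v_4 = A·v_3 = (8, 4, 4).

v_4 = (8, 4, 4)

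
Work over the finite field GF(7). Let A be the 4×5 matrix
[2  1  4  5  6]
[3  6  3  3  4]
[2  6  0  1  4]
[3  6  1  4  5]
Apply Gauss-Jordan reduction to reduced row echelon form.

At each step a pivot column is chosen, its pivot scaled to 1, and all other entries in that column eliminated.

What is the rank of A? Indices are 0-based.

[1] R0 /= 2  ⇒  (1, 4, 2, 6, 3)
     R1 -= 3·R0  ⇒  (0, 1, 4, 6, 2)
     R2 -= 2·R0  ⇒  (0, 5, 3, 3, 5)
     R3 -= 3·R0  ⇒  (0, 1, 2, 0, 3)
[2] R1 /= 1  ⇒  (0, 1, 4, 6, 2)
     R0 -= 4·R1  ⇒  (1, 0, 0, 3, 2)
     R2 -= 5·R1  ⇒  (0, 0, 4, 1, 2)
     R3 -= 1·R1  ⇒  (0, 0, 5, 1, 1)
[3] R2 /= 4  ⇒  (0, 0, 1, 2, 4)
     R1 -= 4·R2  ⇒  (0, 1, 0, 5, 0)
     R3 -= 5·R2  ⇒  (0, 0, 0, 5, 2)
[4] R3 /= 5  ⇒  (0, 0, 0, 1, 6)
     R0 -= 3·R3  ⇒  (1, 0, 0, 0, 5)
     R1 -= 5·R3  ⇒  (0, 1, 0, 0, 5)
     R2 -= 2·R3  ⇒  (0, 0, 1, 0, 6)

rank = 4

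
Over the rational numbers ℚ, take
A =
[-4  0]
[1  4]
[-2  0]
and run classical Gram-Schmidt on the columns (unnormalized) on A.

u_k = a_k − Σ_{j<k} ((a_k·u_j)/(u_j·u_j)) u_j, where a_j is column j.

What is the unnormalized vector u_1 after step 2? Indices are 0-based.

u_1 = (16/21, 80/21, 8/21)

Step 1: u_0 = a_0 = (-4, 1, -2).
Step 2: u_1 = a_1 − (4/21)·u_0 = (16/21, 80/21, 8/21).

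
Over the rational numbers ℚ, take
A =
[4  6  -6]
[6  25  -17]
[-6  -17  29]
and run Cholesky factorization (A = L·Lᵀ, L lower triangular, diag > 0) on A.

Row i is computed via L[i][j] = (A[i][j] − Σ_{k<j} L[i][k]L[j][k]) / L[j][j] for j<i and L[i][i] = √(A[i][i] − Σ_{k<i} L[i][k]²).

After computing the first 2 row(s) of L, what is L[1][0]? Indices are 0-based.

Step 1: L[0][0] = √(4) = 2.
  L[1][0] = (6) / L[0][0] = 3.
Step 2: L[1][1] = √(16) = 4.

L[1][0] = 3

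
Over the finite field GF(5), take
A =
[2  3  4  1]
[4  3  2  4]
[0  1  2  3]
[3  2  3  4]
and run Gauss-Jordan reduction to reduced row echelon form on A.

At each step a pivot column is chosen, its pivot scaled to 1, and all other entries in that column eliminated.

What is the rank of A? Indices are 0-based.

rank = 4

[1] R0 /= 2  ⇒  (1, 4, 2, 3)
     R1 -= 4·R0  ⇒  (0, 2, 4, 2)
     R3 -= 3·R0  ⇒  (0, 0, 2, 0)
[2] R1 /= 2  ⇒  (0, 1, 2, 1)
     R0 -= 4·R1  ⇒  (1, 0, 4, 4)
     R2 -= 1·R1  ⇒  (0, 0, 0, 2)
[3] R2 <-> R3
[3] R2 /= 2  ⇒  (0, 0, 1, 0)
     R0 -= 4·R2  ⇒  (1, 0, 0, 4)
     R1 -= 2·R2  ⇒  (0, 1, 0, 1)
[4] R3 /= 2  ⇒  (0, 0, 0, 1)
     R0 -= 4·R3  ⇒  (1, 0, 0, 0)
     R1 -= 1·R3  ⇒  (0, 1, 0, 0)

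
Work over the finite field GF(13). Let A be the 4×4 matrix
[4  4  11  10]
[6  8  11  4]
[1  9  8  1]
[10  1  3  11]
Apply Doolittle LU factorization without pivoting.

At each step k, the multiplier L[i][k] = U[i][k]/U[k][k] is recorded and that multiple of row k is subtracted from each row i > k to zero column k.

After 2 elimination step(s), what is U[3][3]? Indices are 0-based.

[col 0] pivot 4
  R1 -= 8*R0 → (0, 2, 1, 2)  (L[1][0] := 8)
  R2 -= 10*R0 → (0, 8, 2, 5)  (L[2][0] := 10)
  R3 -= 9*R0 → (0, 4, 8, 12)  (L[3][0] := 9)
[col 1] pivot 2
  R2 -= 4*R1 → (0, 0, 11, 10)  (L[2][1] := 4)
  R3 -= 2*R1 → (0, 0, 6, 8)  (L[3][1] := 2)

U[3][3] = 8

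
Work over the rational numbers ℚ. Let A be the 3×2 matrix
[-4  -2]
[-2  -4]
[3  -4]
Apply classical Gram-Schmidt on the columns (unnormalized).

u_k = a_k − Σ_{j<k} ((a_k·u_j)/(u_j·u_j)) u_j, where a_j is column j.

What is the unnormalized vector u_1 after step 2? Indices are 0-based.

u_1 = (-42/29, -108/29, -128/29)

Step 1: u_0 = a_0 = (-4, -2, 3).
Step 2: u_1 = a_1 − (4/29)·u_0 = (-42/29, -108/29, -128/29).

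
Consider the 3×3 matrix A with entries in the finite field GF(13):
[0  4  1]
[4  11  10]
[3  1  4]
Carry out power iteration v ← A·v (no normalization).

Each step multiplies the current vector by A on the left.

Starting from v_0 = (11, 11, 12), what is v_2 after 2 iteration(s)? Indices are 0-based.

v_2 = (10, 2, 2)

v_0 = (11, 11, 12).
v_1 = A·v_0 = (4, 12, 1).
v_2 = A·v_1 = (10, 2, 2).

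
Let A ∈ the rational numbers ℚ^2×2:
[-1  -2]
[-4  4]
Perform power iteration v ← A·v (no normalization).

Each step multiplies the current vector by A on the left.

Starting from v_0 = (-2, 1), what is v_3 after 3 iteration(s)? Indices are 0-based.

v_3 = (-72, 288)

v_0 = (-2, 1).
v_1 = A·v_0 = (0, 12).
v_2 = A·v_1 = (-24, 48).
v_3 = A·v_2 = (-72, 288).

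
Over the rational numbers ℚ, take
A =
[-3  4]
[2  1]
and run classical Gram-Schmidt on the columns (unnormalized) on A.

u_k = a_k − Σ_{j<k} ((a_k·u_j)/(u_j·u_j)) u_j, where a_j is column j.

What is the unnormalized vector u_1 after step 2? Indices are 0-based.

u_1 = (22/13, 33/13)

Step 1: u_0 = a_0 = (-3, 2).
Step 2: u_1 = a_1 − (-10/13)·u_0 = (22/13, 33/13).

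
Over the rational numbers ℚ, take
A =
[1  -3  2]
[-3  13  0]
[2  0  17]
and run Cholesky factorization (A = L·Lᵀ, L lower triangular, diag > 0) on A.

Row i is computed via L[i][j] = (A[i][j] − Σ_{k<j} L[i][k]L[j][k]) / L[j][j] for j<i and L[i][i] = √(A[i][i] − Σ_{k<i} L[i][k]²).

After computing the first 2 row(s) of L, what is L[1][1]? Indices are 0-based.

L[1][1] = 2

Step 1: L[0][0] = √(1) = 1.
  L[1][0] = (-3) / L[0][0] = -3.
Step 2: L[1][1] = √(4) = 2.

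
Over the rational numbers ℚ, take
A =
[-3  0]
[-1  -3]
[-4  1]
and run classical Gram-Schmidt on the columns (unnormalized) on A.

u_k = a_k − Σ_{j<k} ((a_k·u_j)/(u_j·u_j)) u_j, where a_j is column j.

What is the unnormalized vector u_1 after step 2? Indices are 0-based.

u_1 = (-3/26, -79/26, 11/13)

Step 1: u_0 = a_0 = (-3, -1, -4).
Step 2: u_1 = a_1 − (-1/26)·u_0 = (-3/26, -79/26, 11/13).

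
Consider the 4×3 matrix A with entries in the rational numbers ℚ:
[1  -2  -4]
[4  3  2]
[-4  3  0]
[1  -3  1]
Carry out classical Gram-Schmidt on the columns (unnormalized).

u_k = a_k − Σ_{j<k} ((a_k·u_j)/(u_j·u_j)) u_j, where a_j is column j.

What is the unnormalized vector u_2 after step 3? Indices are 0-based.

Step 1: u_0 = a_0 = (1, 4, -4, 1).
Step 2: u_1 = a_1 − (-5/34)·u_0 = (-63/34, 61/17, 41/17, -97/34).
Step 3: u_2 = a_2 − (5/34)·u_0 − (19/49)·u_1 = (-24/7, 1/49, -17/49, 96/49).

u_2 = (-24/7, 1/49, -17/49, 96/49)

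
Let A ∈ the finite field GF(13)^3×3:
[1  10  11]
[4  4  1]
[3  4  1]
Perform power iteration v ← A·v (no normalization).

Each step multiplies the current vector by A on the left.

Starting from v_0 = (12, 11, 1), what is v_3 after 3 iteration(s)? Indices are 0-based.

v_0 = (12, 11, 1).
v_1 = A·v_0 = (3, 2, 3).
v_2 = A·v_1 = (4, 10, 7).
v_3 = A·v_2 = (12, 11, 7).

v_3 = (12, 11, 7)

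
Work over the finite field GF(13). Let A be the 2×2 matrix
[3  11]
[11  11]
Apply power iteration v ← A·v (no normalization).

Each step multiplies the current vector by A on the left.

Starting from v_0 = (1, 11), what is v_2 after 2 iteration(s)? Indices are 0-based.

v_2 = (4, 8)

v_0 = (1, 11).
v_1 = A·v_0 = (7, 2).
v_2 = A·v_1 = (4, 8).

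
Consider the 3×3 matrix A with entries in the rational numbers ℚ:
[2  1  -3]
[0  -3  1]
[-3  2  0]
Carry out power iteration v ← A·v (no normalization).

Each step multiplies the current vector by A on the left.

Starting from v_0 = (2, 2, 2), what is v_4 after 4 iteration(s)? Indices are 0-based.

v_4 = (-4, 128, -190)

v_0 = (2, 2, 2).
v_1 = A·v_0 = (0, -4, -2).
v_2 = A·v_1 = (2, 10, -8).
v_3 = A·v_2 = (38, -38, 14).
v_4 = A·v_3 = (-4, 128, -190).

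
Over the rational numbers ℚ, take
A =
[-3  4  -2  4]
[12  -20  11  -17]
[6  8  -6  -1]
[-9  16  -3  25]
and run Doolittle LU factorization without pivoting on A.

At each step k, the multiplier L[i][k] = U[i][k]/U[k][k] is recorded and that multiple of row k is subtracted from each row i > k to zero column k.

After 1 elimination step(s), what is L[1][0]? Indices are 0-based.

k=0: U[0][0]=-3
  eliminate (1,0): mult=-4, new row 1: (0, -4, 3, -1); set L[1][0]=-4
  eliminate (2,0): mult=-2, new row 2: (0, 16, -10, 7); set L[2][0]=-2
  eliminate (3,0): mult=3, new row 3: (0, 4, 3, 13); set L[3][0]=3

L[1][0] = -4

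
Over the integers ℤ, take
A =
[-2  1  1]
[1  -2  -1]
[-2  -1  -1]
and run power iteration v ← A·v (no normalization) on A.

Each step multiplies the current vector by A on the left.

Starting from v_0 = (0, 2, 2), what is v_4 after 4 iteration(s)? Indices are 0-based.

v_4 = (-162, 164, -70)

v_0 = (0, 2, 2).
v_1 = A·v_0 = (4, -6, -4).
v_2 = A·v_1 = (-18, 20, 2).
v_3 = A·v_2 = (58, -60, 14).
v_4 = A·v_3 = (-162, 164, -70).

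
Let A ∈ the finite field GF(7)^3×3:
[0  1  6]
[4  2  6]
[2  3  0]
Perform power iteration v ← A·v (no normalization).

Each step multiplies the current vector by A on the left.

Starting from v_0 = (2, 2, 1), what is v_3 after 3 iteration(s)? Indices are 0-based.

v_3 = (2, 1, 1)

v_0 = (2, 2, 1).
v_1 = A·v_0 = (1, 4, 3).
v_2 = A·v_1 = (1, 2, 0).
v_3 = A·v_2 = (2, 1, 1).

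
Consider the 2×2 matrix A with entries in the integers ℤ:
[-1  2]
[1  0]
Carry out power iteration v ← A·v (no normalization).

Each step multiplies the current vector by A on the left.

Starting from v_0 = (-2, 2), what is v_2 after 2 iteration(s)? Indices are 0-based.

v_2 = (-10, 6)

v_0 = (-2, 2).
v_1 = A·v_0 = (6, -2).
v_2 = A·v_1 = (-10, 6).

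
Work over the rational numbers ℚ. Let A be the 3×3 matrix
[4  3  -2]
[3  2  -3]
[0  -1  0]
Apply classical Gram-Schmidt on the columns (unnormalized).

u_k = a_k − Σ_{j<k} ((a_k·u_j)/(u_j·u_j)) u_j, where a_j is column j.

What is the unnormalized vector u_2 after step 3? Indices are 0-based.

u_2 = (9/13, -12/13, 3/13)

Step 1: u_0 = a_0 = (4, 3, 0).
Step 2: u_1 = a_1 − (18/25)·u_0 = (3/25, -4/25, -1).
Step 3: u_2 = a_2 − (-17/25)·u_0 − (3/13)·u_1 = (9/13, -12/13, 3/13).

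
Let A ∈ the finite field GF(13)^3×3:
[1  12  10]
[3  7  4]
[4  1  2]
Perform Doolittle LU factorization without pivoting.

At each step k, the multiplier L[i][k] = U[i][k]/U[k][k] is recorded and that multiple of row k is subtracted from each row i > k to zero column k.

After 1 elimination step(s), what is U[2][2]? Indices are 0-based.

Step 1: pivot at (0,0) is 1.
  row1 ← row1 − (3)·row0  ⇒  L[1][0]=3, U row1=(0, 10, 0)
  row2 ← row2 − (4)·row0  ⇒  L[2][0]=4, U row2=(0, 5, 1)

U[2][2] = 1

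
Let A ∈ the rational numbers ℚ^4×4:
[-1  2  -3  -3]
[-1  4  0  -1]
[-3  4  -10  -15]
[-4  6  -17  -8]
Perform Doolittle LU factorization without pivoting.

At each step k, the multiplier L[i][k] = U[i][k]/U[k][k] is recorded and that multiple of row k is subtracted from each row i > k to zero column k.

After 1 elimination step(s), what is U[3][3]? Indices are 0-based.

U[3][3] = 4

[col 0] pivot -1
  R1 -= 1*R0 → (0, 2, 3, 2)  (L[1][0] := 1)
  R2 -= 3*R0 → (0, -2, -1, -6)  (L[2][0] := 3)
  R3 -= 4*R0 → (0, -2, -5, 4)  (L[3][0] := 4)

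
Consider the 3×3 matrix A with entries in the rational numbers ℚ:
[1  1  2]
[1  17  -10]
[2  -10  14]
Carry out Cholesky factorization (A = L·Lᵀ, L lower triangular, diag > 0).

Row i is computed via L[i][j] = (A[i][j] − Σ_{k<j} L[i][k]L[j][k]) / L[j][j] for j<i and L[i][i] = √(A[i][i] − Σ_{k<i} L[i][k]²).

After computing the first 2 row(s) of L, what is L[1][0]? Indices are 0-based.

Step 1: L[0][0] = √(1) = 1.
  L[1][0] = (1) / L[0][0] = 1.
Step 2: L[1][1] = √(16) = 4.

L[1][0] = 1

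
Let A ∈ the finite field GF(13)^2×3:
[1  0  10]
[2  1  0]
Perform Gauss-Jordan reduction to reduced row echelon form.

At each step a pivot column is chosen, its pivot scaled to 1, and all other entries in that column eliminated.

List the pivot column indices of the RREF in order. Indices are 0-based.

pivot columns: 0, 1

[1] R0 /= 1  ⇒  (1, 0, 10)
     R1 -= 2·R0  ⇒  (0, 1, 6)
[2] R1 /= 1  ⇒  (0, 1, 6)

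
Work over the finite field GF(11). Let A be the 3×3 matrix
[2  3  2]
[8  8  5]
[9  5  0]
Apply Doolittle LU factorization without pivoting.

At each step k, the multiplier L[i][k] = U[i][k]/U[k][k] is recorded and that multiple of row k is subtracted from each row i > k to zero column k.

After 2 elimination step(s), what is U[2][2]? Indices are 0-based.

U[2][2] = 7

[col 0] pivot 2
  R1 -= 4*R0 → (0, 7, 8)  (L[1][0] := 4)
  R2 -= 10*R0 → (0, 8, 2)  (L[2][0] := 10)
[col 1] pivot 7
  R2 -= 9*R1 → (0, 0, 7)  (L[2][1] := 9)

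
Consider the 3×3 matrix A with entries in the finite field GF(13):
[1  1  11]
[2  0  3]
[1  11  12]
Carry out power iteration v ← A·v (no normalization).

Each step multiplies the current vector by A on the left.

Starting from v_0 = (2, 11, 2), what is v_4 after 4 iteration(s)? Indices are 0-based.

v_4 = (12, 1, 8)

v_0 = (2, 11, 2).
v_1 = A·v_0 = (9, 10, 4).
v_2 = A·v_1 = (11, 4, 11).
v_3 = A·v_2 = (6, 3, 5).
v_4 = A·v_3 = (12, 1, 8).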